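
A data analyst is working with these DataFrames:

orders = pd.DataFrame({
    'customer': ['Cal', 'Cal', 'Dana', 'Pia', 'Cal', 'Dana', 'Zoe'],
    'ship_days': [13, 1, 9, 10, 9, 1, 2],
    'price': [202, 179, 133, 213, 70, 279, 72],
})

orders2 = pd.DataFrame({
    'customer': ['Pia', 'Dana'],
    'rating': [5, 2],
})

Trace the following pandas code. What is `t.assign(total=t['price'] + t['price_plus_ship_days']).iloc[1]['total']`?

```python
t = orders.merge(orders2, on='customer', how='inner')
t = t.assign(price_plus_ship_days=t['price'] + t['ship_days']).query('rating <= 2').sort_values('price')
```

559

merge on 'customer' (how='inner') → 3 rows:
  customer  ship_days  price  rating
0     Dana          9    133       2
1      Pia         10    213       5
2     Dana          1    279       2
add column price_plus_ship_days = t['price'] + t['ship_days']:
  customer  ship_days  price  rating  price_plus_ship_days
0     Dana          9    133       2                   142
1      Pia         10    213       5                   223
2     Dana          1    279       2                   280
filter rows where rating <= 2:
  customer  ship_days  price  rating  price_plus_ship_days
0     Dana          9    133       2                   142
2     Dana          1    279       2                   280
sort by price:
  customer  ship_days  price  rating  price_plus_ship_days
0     Dana          9    133       2                   142
2     Dana          1    279       2                   280
add column total = t['price'] + t['price_plus_ship_days']:
  customer  ship_days  price  rating  price_plus_ship_days  total
0     Dana          9    133       2                   142    275
2     Dana          1    279       2                   280    559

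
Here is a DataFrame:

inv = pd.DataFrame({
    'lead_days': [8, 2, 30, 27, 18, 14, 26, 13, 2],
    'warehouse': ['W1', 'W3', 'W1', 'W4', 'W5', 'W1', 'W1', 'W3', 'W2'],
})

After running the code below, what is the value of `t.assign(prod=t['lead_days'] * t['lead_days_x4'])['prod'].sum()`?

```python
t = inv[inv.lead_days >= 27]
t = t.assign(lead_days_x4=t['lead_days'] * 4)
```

6516

filter rows where lead_days >= 27:
   lead_days warehouse
2         30        W1
3         27        W4
add column lead_days_x4 = t['lead_days'] * 4:
   lead_days warehouse  lead_days_x4
2         30        W1           120
3         27        W4           108
add column prod = t['lead_days'] * t['lead_days_x4']:
   lead_days warehouse  lead_days_x4  prod
2         30        W1           120  3600
3         27        W4           108  2916
Hence 6516.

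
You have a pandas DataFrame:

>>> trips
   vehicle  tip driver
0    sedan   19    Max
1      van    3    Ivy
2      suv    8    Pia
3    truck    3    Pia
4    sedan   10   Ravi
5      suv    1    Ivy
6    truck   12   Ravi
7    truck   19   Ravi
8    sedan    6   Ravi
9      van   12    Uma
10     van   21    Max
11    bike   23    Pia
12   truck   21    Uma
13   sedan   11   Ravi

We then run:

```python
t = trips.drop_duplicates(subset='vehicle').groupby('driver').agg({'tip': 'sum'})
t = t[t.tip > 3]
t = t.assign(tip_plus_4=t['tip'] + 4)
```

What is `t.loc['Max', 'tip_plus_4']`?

23

drop duplicate vehicle (keep=first):
   vehicle  tip driver
0    sedan   19    Max
1      van    3    Ivy
2      suv    8    Pia
3    truck    3    Pia
11    bike   23    Pia
group by driver, sum of tip:
        tip
driver     
Ivy       3
Max      19
Pia      34
filter rows where tip > 3:
        tip
driver     
Max      19
Pia      34
add column tip_plus_4 = t['tip'] + 4:
        tip  tip_plus_4
driver                 
Max      19          23
Pia      34          38
Hence 23.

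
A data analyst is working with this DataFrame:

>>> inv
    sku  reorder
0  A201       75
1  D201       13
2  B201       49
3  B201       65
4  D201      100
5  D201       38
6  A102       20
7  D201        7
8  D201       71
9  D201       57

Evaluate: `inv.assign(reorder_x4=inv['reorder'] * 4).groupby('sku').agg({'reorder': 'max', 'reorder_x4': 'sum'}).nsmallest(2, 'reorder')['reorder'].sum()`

85

add column reorder_x4 = inv['reorder'] * 4:
    sku  reorder  reorder_x4
0  A201       75         300
1  D201       13          52
2  B201       49         196
3  B201       65         260
4  D201      100         400
5  D201       38         152
6  A102       20          80
7  D201        7          28
8  D201       71         284
9  D201       57         228
group by sku: max(reorder), sum(reorder_x4):
      reorder  reorder_x4
sku                      
A102       20          80
A201       75         300
B201       65         456
D201      100        1144
take 2 rows with smallest reorder:
      reorder  reorder_x4
sku                      
A102       20          80
B201       65         456
sum of column 'reorder' → 85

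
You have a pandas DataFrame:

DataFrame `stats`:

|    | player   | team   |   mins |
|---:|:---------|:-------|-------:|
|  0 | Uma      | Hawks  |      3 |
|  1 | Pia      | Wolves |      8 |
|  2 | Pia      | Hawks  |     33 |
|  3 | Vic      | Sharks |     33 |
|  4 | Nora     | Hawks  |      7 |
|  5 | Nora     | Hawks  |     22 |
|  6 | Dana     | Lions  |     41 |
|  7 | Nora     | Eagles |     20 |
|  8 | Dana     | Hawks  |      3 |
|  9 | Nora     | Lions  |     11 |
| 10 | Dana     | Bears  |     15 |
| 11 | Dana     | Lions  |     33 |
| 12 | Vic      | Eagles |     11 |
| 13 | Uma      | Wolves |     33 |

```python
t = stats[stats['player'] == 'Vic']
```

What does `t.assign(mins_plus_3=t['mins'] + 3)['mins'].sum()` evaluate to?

44

filter rows where player == 'Vic':
   player    team  mins
3     Vic  Sharks    33
12    Vic  Eagles    11
add column mins_plus_3 = t['mins'] + 3:
   player    team  mins  mins_plus_3
3     Vic  Sharks    33           36
12    Vic  Eagles    11           14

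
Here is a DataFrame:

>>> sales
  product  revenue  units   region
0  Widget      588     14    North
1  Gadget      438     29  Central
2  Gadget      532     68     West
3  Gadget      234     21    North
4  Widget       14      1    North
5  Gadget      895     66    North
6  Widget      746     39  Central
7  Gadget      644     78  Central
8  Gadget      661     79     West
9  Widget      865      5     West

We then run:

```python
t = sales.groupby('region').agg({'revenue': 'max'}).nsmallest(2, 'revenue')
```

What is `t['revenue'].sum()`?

1611

group by region, max of revenue:
         revenue
region          
Central      746
North        895
West         865
take 2 rows with smallest revenue:
         revenue
region          
Central      746
West         865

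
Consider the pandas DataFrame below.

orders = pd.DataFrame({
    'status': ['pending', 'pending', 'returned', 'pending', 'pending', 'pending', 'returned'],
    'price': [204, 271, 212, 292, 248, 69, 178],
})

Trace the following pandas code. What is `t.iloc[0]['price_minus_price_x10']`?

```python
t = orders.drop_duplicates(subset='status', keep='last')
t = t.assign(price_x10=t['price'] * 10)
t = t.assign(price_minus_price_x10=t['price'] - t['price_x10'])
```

drop duplicate status (keep=last):
     status  price
5   pending     69
6  returned    178
add column price_x10 = t['price'] * 10:
     status  price  price_x10
5   pending     69        690
6  returned    178       1780
add column price_minus_price_x10 = t['price'] - t['price_x10']:
     status  price  price_x10  price_minus_price_x10
5   pending     69        690                   -621
6  returned    178       1780                  -1602
Taking the value at position 0, column 'price_minus_price_x10' gives -621.

-621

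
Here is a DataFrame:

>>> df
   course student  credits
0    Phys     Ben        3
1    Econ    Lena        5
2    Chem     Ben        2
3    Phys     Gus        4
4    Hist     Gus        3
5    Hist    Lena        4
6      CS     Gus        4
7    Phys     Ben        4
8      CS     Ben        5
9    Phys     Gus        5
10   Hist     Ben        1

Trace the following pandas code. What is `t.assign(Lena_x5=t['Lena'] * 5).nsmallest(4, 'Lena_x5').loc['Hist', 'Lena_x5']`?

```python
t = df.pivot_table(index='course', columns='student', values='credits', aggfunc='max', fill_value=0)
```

pivot: rows=course, cols=student, max(credits):
student  Ben  Gus  Lena
course                 
CS         5    4     0
Chem       2    0     0
Econ       0    0     5
Hist       1    3     4
Phys       4    5     0
add column Lena_x5 = t['Lena'] * 5:
student  Ben  Gus  Lena  Lena_x5
course                          
CS         5    4     0        0
Chem       2    0     0        0
Econ       0    0     5       25
Hist       1    3     4       20
Phys       4    5     0        0
take 4 rows with smallest Lena_x5:
student  Ben  Gus  Lena  Lena_x5
course                          
CS         5    4     0        0
Chem       2    0     0        0
Phys       4    5     0        0
Hist       1    3     4       20
Then the value at row 'Hist', column 'Lena_x5': 20

20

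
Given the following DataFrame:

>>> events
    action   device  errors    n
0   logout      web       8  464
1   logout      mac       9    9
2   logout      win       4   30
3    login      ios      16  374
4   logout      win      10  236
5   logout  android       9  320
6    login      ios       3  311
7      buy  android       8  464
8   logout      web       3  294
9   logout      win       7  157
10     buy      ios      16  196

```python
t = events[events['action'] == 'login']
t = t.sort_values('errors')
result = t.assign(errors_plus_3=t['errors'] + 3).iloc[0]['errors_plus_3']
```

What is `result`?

6

filter rows where action == 'login':
  action device  errors    n
3  login    ios      16  374
6  login    ios       3  311
sort by errors:
  action device  errors    n
6  login    ios       3  311
3  login    ios      16  374
add column errors_plus_3 = t['errors'] + 3:
  action device  errors    n  errors_plus_3
6  login    ios       3  311              6
3  login    ios      16  374             19
Then the value at position 0, column 'errors_plus_3': 6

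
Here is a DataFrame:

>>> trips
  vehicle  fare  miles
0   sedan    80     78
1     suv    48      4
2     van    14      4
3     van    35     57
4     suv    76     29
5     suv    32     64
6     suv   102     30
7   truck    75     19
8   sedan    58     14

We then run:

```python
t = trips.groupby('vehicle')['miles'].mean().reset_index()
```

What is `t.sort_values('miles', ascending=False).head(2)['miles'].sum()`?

77.75

group by vehicle, mean of miles:
vehicle
sedan    46.00
suv      31.75
truck    19.00
van      30.50
Name: miles, dtype: float64
reset_index():
  vehicle  miles
0   sedan  46.00
1     suv  31.75
2   truck  19.00
3     van  30.50
sort by miles descending:
  vehicle  miles
0   sedan  46.00
1     suv  31.75
3     van  30.50
2   truck  19.00
take first 2 rows:
  vehicle  miles
0   sedan  46.00
1     suv  31.75
So sum() = 77.75.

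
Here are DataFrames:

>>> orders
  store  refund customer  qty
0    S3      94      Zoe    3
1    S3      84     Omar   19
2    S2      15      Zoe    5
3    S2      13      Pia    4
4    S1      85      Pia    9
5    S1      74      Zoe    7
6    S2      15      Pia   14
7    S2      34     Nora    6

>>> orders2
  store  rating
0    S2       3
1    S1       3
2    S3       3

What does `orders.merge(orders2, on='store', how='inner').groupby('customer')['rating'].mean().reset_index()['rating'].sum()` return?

merge on 'store' (how='inner') → 8 rows:
  store  refund customer  qty  rating
0    S3      94      Zoe    3       3
1    S3      84     Omar   19       3
2    S2      15      Zoe    5       3
3    S2      13      Pia    4       3
4    S1      85      Pia    9       3
5    S1      74      Zoe    7       3
6    S2      15      Pia   14       3
7    S2      34     Nora    6       3
group by customer, mean of rating:
customer
Nora    3.0
Omar    3.0
Pia     3.0
Zoe     3.0
Name: rating, dtype: float64
reset_index():
  customer  rating
0     Nora     3.0
1     Omar     3.0
2      Pia     3.0
3      Zoe     3.0
Finally, sum of column 'rating' = 12.0.

12.0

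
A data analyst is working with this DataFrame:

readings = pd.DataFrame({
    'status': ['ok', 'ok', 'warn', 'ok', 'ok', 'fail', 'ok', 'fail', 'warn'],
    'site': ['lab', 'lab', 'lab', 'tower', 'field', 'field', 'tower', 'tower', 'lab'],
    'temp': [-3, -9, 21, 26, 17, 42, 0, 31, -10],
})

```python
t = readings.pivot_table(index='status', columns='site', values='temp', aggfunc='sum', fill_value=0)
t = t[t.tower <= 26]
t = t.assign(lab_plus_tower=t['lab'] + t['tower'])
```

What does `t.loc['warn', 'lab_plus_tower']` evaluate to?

11

pivot: rows=status, cols=site, sum(temp):
site    field  lab  tower
status                   
fail       42    0     31
ok         17  -12     26
warn        0   11      0
filter rows where tower <= 26:
site    field  lab  tower
status                   
ok         17  -12     26
warn        0   11      0
add column lab_plus_tower = t['lab'] + t['tower']:
site    field  lab  tower  lab_plus_tower
status                                   
ok         17  -12     26              14
warn        0   11      0              11
Reading off the value at row 'warn', column 'lab_plus_tower', we get 11.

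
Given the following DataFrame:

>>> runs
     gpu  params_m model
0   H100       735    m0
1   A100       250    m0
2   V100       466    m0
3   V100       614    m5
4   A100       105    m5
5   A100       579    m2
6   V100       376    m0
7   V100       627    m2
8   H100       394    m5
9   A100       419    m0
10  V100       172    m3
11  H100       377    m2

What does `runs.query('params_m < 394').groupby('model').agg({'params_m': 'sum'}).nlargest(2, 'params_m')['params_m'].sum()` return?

filter rows where params_m < 394:
     gpu  params_m model
1   A100       250    m0
4   A100       105    m5
6   V100       376    m0
10  V100       172    m3
11  H100       377    m2
group by model, sum of params_m:
       params_m
model          
m0          626
m2          377
m3          172
m5          105
take 2 rows with largest params_m:
       params_m
model          
m0          626
m2          377
So sum() = 1003.

1003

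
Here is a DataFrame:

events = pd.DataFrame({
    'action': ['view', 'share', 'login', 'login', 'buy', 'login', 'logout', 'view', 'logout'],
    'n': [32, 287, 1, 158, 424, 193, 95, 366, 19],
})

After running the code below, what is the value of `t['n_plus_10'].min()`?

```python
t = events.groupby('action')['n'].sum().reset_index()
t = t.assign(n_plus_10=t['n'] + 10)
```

124

group by action, sum of n:
action
buy       424
login     352
logout    114
share     287
view      398
Name: n, dtype: int64
reset_index():
   action    n
0     buy  424
1   login  352
2  logout  114
3   share  287
4    view  398
add column n_plus_10 = t['n'] + 10:
   action    n  n_plus_10
0     buy  424        434
1   login  352        362
2  logout  114        124
3   share  287        297
4    view  398        408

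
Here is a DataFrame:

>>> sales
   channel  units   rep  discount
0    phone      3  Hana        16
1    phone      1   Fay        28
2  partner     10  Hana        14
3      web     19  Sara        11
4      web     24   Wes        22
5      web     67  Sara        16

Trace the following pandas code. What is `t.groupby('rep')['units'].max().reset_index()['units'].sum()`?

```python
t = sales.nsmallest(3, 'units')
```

take 3 rows with smallest units:
   channel  units   rep  discount
1    phone      1   Fay        28
0    phone      3  Hana        16
2  partner     10  Hana        14
group by rep, max of units:
rep
Fay      1
Hana    10
Name: units, dtype: int64
reset_index():
    rep  units
0   Fay      1
1  Hana     10
Finally, sum of column 'units' = 11.

11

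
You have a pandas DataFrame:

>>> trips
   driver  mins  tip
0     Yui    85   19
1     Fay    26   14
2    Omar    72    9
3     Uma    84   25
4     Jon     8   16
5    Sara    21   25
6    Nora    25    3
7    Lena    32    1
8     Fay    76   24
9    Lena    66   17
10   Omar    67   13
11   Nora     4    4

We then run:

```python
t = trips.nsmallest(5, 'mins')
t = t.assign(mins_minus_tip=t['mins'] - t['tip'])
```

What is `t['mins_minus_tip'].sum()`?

22

take 5 rows with smallest mins:
   driver  mins  tip
11   Nora     4    4
4     Jon     8   16
5    Sara    21   25
6    Nora    25    3
1     Fay    26   14
add column mins_minus_tip = t['mins'] - t['tip']:
   driver  mins  tip  mins_minus_tip
11   Nora     4    4               0
4     Jon     8   16              -8
5    Sara    21   25              -4
6    Nora    25    3              22
1     Fay    26   14              12
The sum of column 'mins_minus_tip' is 22.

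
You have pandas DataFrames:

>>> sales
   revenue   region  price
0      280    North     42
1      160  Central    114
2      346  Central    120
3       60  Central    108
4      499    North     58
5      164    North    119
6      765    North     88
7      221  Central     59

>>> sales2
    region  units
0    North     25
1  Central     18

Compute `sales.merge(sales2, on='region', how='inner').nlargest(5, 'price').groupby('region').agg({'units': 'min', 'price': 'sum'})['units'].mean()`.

merge on 'region' (how='inner') → 8 rows:
   revenue   region  price  units
0      280    North     42     25
1      160  Central    114     18
2      346  Central    120     18
3       60  Central    108     18
4      499    North     58     25
5      164    North    119     25
6      765    North     88     25
7      221  Central     59     18
take 5 rows with largest price:
   revenue   region  price  units
2      346  Central    120     18
5      164    North    119     25
1      160  Central    114     18
3       60  Central    108     18
6      765    North     88     25
group by region: min(units), sum(price):
         units  price
region               
Central     18    342
North       25    207

21.5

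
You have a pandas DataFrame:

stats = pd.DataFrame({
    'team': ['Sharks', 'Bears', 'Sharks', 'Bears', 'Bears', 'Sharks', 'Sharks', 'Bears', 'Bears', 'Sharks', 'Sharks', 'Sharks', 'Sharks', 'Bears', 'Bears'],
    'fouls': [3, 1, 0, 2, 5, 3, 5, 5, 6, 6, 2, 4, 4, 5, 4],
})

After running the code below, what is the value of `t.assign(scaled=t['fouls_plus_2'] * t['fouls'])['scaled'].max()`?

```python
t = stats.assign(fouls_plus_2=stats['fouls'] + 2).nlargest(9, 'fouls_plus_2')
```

add column fouls_plus_2 = stats['fouls'] + 2:
      team  fouls  fouls_plus_2
0   Sharks      3             5
1    Bears      1             3
2   Sharks      0             2
3    Bears      2             4
4    Bears      5             7
5   Sharks      3             5
6   Sharks      5             7
7    Bears      5             7
8    Bears      6             8
9   Sharks      6             8
10  Sharks      2             4
11  Sharks      4             6
12  Sharks      4             6
13   Bears      5             7
14   Bears      4             6
take 9 rows with largest fouls_plus_2:
      team  fouls  fouls_plus_2
8    Bears      6             8
9   Sharks      6             8
4    Bears      5             7
6   Sharks      5             7
7    Bears      5             7
13   Bears      5             7
11  Sharks      4             6
12  Sharks      4             6
14   Bears      4             6
add column scaled = t['fouls_plus_2'] * t['fouls']:
      team  fouls  fouls_plus_2  scaled
8    Bears      6             8      48
9   Sharks      6             8      48
4    Bears      5             7      35
6   Sharks      5             7      35
7    Bears      5             7      35
13   Bears      5             7      35
11  Sharks      4             6      24
12  Sharks      4             6      24
14   Bears      4             6      24

48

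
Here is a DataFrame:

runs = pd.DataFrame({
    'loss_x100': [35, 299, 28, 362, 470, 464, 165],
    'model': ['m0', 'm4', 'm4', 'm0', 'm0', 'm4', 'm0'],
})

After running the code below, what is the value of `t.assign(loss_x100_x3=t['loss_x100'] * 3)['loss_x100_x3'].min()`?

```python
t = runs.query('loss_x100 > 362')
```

filter rows where loss_x100 > 362:
   loss_x100 model
4        470    m0
5        464    m4
add column loss_x100_x3 = t['loss_x100'] * 3:
   loss_x100 model  loss_x100_x3
4        470    m0          1410
5        464    m4          1392

1392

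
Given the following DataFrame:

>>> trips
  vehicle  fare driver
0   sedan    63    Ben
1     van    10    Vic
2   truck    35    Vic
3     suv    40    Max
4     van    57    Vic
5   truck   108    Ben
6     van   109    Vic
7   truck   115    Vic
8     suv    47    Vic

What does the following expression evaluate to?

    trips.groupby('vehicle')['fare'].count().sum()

group by vehicle, count of fare:
vehicle
sedan    1
suv      2
truck    3
van      3
Name: fare, dtype: int64
Hence 9.

9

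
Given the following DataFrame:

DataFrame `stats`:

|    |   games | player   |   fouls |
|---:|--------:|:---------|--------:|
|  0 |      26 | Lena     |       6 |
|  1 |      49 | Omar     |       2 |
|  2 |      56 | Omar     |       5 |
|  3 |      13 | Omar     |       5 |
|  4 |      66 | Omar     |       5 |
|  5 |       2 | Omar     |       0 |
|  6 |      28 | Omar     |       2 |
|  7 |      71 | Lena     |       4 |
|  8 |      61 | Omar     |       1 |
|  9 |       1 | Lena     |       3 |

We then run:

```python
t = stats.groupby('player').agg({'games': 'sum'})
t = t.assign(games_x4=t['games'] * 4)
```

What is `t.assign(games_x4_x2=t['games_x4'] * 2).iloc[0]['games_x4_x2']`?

784

group by player, sum of games:
        games
player       
Lena       98
Omar      275
add column games_x4 = t['games'] * 4:
        games  games_x4
player                 
Lena       98       392
Omar      275      1100
add column games_x4_x2 = t['games_x4'] * 2:
        games  games_x4  games_x4_x2
player                              
Lena       98       392          784
Omar      275      1100         2200
value at position 0, column 'games_x4_x2' → 784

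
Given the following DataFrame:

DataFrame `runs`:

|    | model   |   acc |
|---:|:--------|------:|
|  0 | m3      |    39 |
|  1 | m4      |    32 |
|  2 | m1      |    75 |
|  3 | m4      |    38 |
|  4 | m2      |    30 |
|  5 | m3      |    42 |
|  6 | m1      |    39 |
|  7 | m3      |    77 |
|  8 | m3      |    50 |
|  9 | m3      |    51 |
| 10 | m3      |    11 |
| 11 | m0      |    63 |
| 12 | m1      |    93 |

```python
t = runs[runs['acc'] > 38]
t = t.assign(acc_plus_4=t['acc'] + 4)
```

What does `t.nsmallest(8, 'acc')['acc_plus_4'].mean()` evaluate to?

filter rows where acc > 38:
   model  acc
0     m3   39
2     m1   75
5     m3   42
6     m1   39
7     m3   77
8     m3   50
9     m3   51
11    m0   63
12    m1   93
add column acc_plus_4 = t['acc'] + 4:
   model  acc  acc_plus_4
0     m3   39          43
2     m1   75          79
5     m3   42          46
6     m1   39          43
7     m3   77          81
8     m3   50          54
9     m3   51          55
11    m0   63          67
12    m1   93          97
take 8 rows with smallest acc:
   model  acc  acc_plus_4
0     m3   39          43
6     m1   39          43
5     m3   42          46
8     m3   50          54
9     m3   51          55
11    m0   63          67
2     m1   75          79
7     m3   77          81
Reading off the mean of column 'acc_plus_4', we get 58.5.

58.5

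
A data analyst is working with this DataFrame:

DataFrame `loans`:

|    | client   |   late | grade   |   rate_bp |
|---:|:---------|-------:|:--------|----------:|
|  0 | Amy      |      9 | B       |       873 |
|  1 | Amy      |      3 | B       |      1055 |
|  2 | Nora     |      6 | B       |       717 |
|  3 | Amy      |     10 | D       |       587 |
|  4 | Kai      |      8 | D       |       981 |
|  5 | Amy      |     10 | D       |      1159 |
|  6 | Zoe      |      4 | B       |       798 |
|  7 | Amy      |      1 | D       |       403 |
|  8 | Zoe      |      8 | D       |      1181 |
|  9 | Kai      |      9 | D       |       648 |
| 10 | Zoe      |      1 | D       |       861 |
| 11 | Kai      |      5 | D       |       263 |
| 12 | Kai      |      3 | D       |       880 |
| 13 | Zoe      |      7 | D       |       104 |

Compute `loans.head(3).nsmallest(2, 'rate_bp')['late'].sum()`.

take first 3 rows:
  client  late grade  rate_bp
0    Amy     9     B      873
1    Amy     3     B     1055
2   Nora     6     B      717
take 2 rows with smallest rate_bp:
  client  late grade  rate_bp
2   Nora     6     B      717
0    Amy     9     B      873
sum of column 'late' → 15

15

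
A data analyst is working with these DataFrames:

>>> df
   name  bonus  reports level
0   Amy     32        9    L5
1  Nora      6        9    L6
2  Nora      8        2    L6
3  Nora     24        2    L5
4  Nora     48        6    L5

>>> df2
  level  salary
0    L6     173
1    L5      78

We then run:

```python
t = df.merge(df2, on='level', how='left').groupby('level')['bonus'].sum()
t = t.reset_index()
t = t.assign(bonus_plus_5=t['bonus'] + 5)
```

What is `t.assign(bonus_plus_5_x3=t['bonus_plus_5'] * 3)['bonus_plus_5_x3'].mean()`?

merge on 'level' (how='left') → 5 rows:
   name  bonus  reports level  salary
0   Amy     32        9    L5      78
1  Nora      6        9    L6     173
2  Nora      8        2    L6     173
3  Nora     24        2    L5      78
4  Nora     48        6    L5      78
group by level, sum of bonus:
level
L5    104
L6     14
Name: bonus, dtype: int64
reset_index():
  level  bonus
0    L5    104
1    L6     14
add column bonus_plus_5 = t['bonus'] + 5:
  level  bonus  bonus_plus_5
0    L5    104           109
1    L6     14            19
add column bonus_plus_5_x3 = t['bonus_plus_5'] * 3:
  level  bonus  bonus_plus_5  bonus_plus_5_x3
0    L5    104           109              327
1    L6     14            19               57

192.0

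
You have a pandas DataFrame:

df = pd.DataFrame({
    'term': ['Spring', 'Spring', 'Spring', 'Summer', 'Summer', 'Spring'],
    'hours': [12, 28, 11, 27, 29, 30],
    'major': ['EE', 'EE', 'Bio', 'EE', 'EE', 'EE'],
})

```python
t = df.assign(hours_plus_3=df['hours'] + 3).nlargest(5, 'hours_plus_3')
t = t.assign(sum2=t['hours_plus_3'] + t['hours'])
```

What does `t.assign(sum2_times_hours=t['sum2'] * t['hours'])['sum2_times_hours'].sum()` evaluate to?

add column hours_plus_3 = df['hours'] + 3:
     term  hours major  hours_plus_3
0  Spring     12    EE            15
1  Spring     28    EE            31
2  Spring     11   Bio            14
3  Summer     27    EE            30
4  Summer     29    EE            32
5  Spring     30    EE            33
take 5 rows with largest hours_plus_3:
     term  hours major  hours_plus_3
5  Spring     30    EE            33
4  Summer     29    EE            32
1  Spring     28    EE            31
3  Summer     27    EE            30
0  Spring     12    EE            15
add column sum2 = t['hours_plus_3'] + t['hours']:
     term  hours major  hours_plus_3  sum2
5  Spring     30    EE            33    63
4  Summer     29    EE            32    61
1  Spring     28    EE            31    59
3  Summer     27    EE            30    57
0  Spring     12    EE            15    27
add column sum2_times_hours = t['sum2'] * t['hours']:
     term  hours major  hours_plus_3  sum2  sum2_times_hours
5  Spring     30    EE            33    63              1890
4  Summer     29    EE            32    61              1769
1  Spring     28    EE            31    59              1652
3  Summer     27    EE            30    57              1539
0  Spring     12    EE            15    27               324
Hence 7174.

7174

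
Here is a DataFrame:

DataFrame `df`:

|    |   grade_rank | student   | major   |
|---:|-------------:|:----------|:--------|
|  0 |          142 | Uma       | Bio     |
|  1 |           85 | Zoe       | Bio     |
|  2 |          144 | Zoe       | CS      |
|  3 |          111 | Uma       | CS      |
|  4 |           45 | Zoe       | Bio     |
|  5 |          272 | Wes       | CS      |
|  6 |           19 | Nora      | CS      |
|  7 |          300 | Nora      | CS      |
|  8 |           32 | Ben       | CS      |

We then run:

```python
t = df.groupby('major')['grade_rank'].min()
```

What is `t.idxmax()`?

Bio

group by major, min of grade_rank:
major
Bio    45
CS     19
Name: grade_rank, dtype: int64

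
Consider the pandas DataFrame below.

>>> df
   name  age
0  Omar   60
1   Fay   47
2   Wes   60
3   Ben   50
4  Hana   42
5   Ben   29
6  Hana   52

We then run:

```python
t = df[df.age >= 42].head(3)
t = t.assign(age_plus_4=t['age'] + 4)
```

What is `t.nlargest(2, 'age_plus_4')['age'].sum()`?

filter rows where age >= 42:
   name  age
0  Omar   60
1   Fay   47
2   Wes   60
3   Ben   50
4  Hana   42
6  Hana   52
take first 3 rows:
   name  age
0  Omar   60
1   Fay   47
2   Wes   60
add column age_plus_4 = t['age'] + 4:
   name  age  age_plus_4
0  Omar   60          64
1   Fay   47          51
2   Wes   60          64
take 2 rows with largest age_plus_4:
   name  age  age_plus_4
0  Omar   60          64
2   Wes   60          64
The sum of column 'age' is 120.

120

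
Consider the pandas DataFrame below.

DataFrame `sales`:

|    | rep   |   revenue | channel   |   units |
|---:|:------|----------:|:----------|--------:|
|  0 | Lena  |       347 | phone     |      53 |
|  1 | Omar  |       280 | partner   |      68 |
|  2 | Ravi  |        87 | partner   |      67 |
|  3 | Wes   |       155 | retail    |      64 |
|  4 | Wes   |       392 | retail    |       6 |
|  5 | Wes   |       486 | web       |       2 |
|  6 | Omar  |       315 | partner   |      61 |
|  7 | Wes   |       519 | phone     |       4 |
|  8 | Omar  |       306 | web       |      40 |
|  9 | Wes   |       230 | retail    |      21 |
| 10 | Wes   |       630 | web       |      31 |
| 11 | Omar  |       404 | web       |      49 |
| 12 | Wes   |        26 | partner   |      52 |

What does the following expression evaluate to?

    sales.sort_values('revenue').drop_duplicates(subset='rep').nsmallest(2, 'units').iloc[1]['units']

sort by revenue:
     rep  revenue  channel  units
12   Wes       26  partner     52
2   Ravi       87  partner     67
3    Wes      155   retail     64
9    Wes      230   retail     21
1   Omar      280  partner     68
8   Omar      306      web     40
6   Omar      315  partner     61
0   Lena      347    phone     53
4    Wes      392   retail      6
11  Omar      404      web     49
5    Wes      486      web      2
7    Wes      519    phone      4
10   Wes      630      web     31
drop duplicate rep (keep=first):
     rep  revenue  channel  units
12   Wes       26  partner     52
2   Ravi       87  partner     67
1   Omar      280  partner     68
0   Lena      347    phone     53
take 2 rows with smallest units:
     rep  revenue  channel  units
12   Wes       26  partner     52
0   Lena      347    phone     53
Taking the value at position 1, column 'units' gives 53.

53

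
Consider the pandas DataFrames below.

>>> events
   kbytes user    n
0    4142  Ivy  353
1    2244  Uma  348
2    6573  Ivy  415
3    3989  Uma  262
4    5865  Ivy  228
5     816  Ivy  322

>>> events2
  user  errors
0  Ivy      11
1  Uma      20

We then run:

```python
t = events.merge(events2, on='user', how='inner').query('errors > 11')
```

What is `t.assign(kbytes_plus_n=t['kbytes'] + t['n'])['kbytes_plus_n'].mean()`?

merge on 'user' (how='inner') → 6 rows:
   kbytes user    n  errors
0    4142  Ivy  353      11
1    2244  Uma  348      20
2    6573  Ivy  415      11
3    3989  Uma  262      20
4    5865  Ivy  228      11
5     816  Ivy  322      11
filter rows where errors > 11:
   kbytes user    n  errors
1    2244  Uma  348      20
3    3989  Uma  262      20
add column kbytes_plus_n = t['kbytes'] + t['n']:
   kbytes user    n  errors  kbytes_plus_n
1    2244  Uma  348      20           2592
3    3989  Uma  262      20           4251
Reading off the mean of column 'kbytes_plus_n', we get 3421.5.

3421.5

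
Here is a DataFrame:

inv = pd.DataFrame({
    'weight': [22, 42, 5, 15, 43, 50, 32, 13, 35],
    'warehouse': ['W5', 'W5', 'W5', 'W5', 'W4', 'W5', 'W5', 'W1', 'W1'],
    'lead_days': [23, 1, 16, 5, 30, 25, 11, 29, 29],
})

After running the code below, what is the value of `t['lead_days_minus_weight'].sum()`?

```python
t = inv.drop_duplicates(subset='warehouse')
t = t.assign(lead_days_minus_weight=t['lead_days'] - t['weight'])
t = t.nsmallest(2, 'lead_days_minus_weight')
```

drop duplicate warehouse (keep=first):
   weight warehouse  lead_days
0      22        W5         23
4      43        W4         30
7      13        W1         29
add column lead_days_minus_weight = t['lead_days'] - t['weight']:
   weight warehouse  lead_days  lead_days_minus_weight
0      22        W5         23                       1
4      43        W4         30                     -13
7      13        W1         29                      16
take 2 rows with smallest lead_days_minus_weight:
   weight warehouse  lead_days  lead_days_minus_weight
4      43        W4         30                     -13
0      22        W5         23                       1
The sum of column 'lead_days_minus_weight' is -12.

-12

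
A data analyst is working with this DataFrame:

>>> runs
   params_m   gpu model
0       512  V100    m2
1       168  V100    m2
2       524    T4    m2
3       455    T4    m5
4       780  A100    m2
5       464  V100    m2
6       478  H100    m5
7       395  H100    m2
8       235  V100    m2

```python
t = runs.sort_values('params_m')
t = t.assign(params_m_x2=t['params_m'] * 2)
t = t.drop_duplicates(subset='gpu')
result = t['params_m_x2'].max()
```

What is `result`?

sort by params_m:
   params_m   gpu model
1       168  V100    m2
8       235  V100    m2
7       395  H100    m2
3       455    T4    m5
5       464  V100    m2
6       478  H100    m5
0       512  V100    m2
2       524    T4    m2
4       780  A100    m2
add column params_m_x2 = t['params_m'] * 2:
   params_m   gpu model  params_m_x2
1       168  V100    m2          336
8       235  V100    m2          470
7       395  H100    m2          790
3       455    T4    m5          910
5       464  V100    m2          928
6       478  H100    m5          956
0       512  V100    m2         1024
2       524    T4    m2         1048
4       780  A100    m2         1560
drop duplicate gpu (keep=first):
   params_m   gpu model  params_m_x2
1       168  V100    m2          336
7       395  H100    m2          790
3       455    T4    m5          910
4       780  A100    m2         1560
The max of column 'params_m_x2' is 1560.

1560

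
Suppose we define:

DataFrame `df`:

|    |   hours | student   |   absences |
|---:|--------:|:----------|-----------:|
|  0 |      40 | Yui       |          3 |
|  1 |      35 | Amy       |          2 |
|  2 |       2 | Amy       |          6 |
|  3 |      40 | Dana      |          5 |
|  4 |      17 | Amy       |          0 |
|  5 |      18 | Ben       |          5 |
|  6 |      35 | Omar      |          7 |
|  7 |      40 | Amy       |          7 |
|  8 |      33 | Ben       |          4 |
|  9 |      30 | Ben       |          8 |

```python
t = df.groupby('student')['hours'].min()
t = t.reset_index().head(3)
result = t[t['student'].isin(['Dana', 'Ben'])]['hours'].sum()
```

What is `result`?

58

group by student, min of hours:
student
Amy      2
Ben     18
Dana    40
Omar    35
Yui     40
Name: hours, dtype: int64
reset_index():
  student  hours
0     Amy      2
1     Ben     18
2    Dana     40
3    Omar     35
4     Yui     40
take first 3 rows:
  student  hours
0     Amy      2
1     Ben     18
2    Dana     40
filter rows where student in ['Dana', 'Ben']:
  student  hours
1     Ben     18
2    Dana     40
The sum of column 'hours' is 58.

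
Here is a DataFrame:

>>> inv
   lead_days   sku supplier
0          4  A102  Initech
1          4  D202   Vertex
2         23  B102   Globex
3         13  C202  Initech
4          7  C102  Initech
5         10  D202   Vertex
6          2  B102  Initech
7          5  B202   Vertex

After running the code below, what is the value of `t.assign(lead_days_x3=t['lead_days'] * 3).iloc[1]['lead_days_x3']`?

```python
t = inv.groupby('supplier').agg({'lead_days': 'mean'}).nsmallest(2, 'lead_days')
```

19.5

group by supplier, mean of lead_days:
          lead_days
supplier           
Globex    23.000000
Initech    6.500000
Vertex     6.333333
take 2 rows with smallest lead_days:
          lead_days
supplier           
Vertex     6.333333
Initech    6.500000
add column lead_days_x3 = t['lead_days'] * 3:
          lead_days  lead_days_x3
supplier                         
Vertex     6.333333          19.0
Initech    6.500000          19.5
So iloc[1]['lead_days_x3'] = 19.5.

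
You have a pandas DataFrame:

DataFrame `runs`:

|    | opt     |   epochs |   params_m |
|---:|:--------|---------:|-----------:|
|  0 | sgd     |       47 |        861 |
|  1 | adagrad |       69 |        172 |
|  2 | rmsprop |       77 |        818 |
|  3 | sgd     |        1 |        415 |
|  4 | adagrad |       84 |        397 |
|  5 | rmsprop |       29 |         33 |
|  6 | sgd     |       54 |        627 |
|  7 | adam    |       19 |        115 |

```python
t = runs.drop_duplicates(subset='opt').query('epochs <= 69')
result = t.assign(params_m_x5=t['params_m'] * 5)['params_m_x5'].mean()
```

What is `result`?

drop duplicate opt (keep=first):
       opt  epochs  params_m
0      sgd      47       861
1  adagrad      69       172
2  rmsprop      77       818
7     adam      19       115
filter rows where epochs <= 69:
       opt  epochs  params_m
0      sgd      47       861
1  adagrad      69       172
7     adam      19       115
add column params_m_x5 = t['params_m'] * 5:
       opt  epochs  params_m  params_m_x5
0      sgd      47       861         4305
1  adagrad      69       172          860
7     adam      19       115          575

1913.33333333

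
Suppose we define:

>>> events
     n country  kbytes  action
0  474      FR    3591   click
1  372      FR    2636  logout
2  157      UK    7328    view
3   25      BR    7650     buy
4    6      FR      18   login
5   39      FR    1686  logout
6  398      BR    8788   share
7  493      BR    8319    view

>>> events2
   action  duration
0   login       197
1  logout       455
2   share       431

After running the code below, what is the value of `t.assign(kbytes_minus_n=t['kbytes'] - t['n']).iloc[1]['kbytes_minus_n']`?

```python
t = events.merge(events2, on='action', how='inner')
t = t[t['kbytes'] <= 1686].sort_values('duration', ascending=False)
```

merge on 'action' (how='inner') → 4 rows:
     n country  kbytes  action  duration
0  372      FR    2636  logout       455
1    6      FR      18   login       197
2   39      FR    1686  logout       455
3  398      BR    8788   share       431
filter rows where kbytes <= 1686:
    n country  kbytes  action  duration
1   6      FR      18   login       197
2  39      FR    1686  logout       455
sort by duration descending:
    n country  kbytes  action  duration
2  39      FR    1686  logout       455
1   6      FR      18   login       197
add column kbytes_minus_n = t['kbytes'] - t['n']:
    n country  kbytes  action  duration  kbytes_minus_n
2  39      FR    1686  logout       455            1647
1   6      FR      18   login       197              12

12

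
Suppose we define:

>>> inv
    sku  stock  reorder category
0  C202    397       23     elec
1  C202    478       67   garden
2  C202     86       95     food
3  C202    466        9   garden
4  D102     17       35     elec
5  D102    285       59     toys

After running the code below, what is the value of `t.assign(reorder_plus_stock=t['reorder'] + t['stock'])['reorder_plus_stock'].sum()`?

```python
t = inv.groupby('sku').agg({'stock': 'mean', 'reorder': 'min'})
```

551.75

group by sku: mean(stock), min(reorder):
       stock  reorder
sku                  
C202  356.75        9
D102  151.00       35
add column reorder_plus_stock = t['reorder'] + t['stock']:
       stock  reorder  reorder_plus_stock
sku                                      
C202  356.75        9              365.75
D102  151.00       35              186.00
Then the sum of column 'reorder_plus_stock': 551.75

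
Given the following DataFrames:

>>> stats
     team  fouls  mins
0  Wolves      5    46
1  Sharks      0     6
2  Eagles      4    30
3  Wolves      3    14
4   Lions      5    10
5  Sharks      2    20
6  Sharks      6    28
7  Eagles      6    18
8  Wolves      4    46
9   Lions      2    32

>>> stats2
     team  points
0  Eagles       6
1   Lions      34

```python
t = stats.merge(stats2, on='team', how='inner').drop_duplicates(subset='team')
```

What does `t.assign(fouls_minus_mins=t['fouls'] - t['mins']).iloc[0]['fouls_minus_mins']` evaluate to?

-26

merge on 'team' (how='inner') → 4 rows:
     team  fouls  mins  points
0  Eagles      4    30       6
1   Lions      5    10      34
2  Eagles      6    18       6
3   Lions      2    32      34
drop duplicate team (keep=first):
     team  fouls  mins  points
0  Eagles      4    30       6
1   Lions      5    10      34
add column fouls_minus_mins = t['fouls'] - t['mins']:
     team  fouls  mins  points  fouls_minus_mins
0  Eagles      4    30       6               -26
1   Lions      5    10      34                -5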